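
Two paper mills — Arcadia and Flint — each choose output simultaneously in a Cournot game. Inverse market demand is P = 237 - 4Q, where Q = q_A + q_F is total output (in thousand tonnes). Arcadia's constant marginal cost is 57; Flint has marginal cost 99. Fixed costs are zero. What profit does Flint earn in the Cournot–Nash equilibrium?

256

Arcadia's profit: π_A = (237 - 4Q)q_A - (57q_A). Setting ∂π_A/∂q_A = 0: 180 - 8q_A - 4(q_F) = 0.
Flint's profit: π_F = (237 - 4Q)q_F - (99q_F). Setting ∂π_F/∂q_F = 0: 138 - 8q_F - 4(q_A) = 0.
Best responses: q_A = (180 - 4q_F)/8, q_F = (138 - 4q_A)/8.
Substituting one into the other gives q_A = 37/2 and q_F = 8.
Price P = 237 - 4·(53/2) = 131.
Flint's profit: (131 - 99)·8 = 256.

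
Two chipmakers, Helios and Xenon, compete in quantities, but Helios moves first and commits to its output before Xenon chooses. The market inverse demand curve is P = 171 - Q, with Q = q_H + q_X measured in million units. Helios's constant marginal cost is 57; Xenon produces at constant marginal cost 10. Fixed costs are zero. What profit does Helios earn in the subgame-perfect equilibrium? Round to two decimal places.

The follower Xenon best-responds to any q_H: π_X = (171 - Q)q_X - 10q_X.
Setting the follower's marginal profit to zero, 161 - q_H - 2q_X = 0, i.e. q_X = (161 - q_H)/2.
The leader anticipates this reaction. Substituting into P = 171 - Q gives P = 181/2 - (1/2)q_H, so π_H = (181/2 - (1/2)q_H)q_H - 57q_H.
Maximising: ∂π_H/∂q_H = 67/2 - q_H = 0, giving q_H = 67/2.
Then q_X = (161 - 67/2)/2 = 255/4.
Price P = 171 - 389/4 = 295/4.
Helios's profit: (295/4 - 57)·(67/2) = 561.1250.

561.13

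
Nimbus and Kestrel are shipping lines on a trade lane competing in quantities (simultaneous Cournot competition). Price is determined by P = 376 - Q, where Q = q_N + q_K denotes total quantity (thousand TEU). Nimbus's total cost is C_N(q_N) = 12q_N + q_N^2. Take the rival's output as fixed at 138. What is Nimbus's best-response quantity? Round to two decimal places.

With the rival's output fixed at 138, Nimbus's profit is π_N = (376 - 138 - q_N)q_N - (12q_N + q_N²) = (238 - q_N)q_N - (12q_N + q_N²).
∂π_N/∂q_N = 226 - 4q_N = 0, so q_N = 113/2.

56.50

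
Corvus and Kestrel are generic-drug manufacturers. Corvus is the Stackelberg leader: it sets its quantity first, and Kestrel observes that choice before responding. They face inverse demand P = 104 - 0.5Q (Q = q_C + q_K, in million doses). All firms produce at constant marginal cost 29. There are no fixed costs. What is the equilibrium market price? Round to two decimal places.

The follower Kestrel best-responds to any q_C: π_K = (104 - 0.5Q)q_K - 29q_K.
∂π_K/∂q_K = 75 - (1/2)q_C - q_K = 0 gives the reaction function q_K = (75 - (1/2)q_C).
Corvus substitutes q_K(q_C) into its own profit: π_C = q_C(104 - (1/2)q_C - (75 - (1/2)q_C)/2) - 29q_C = (133/2 - (1/4)q_C)q_C - 29q_C.
Leader FOC: 75/2 - (1/2)q_C = 0, so q_C = 75.
Then q_K = (75 - (1/2)·75) = 75/2.
Total output Q = 225/2, so price P = 104 - (1/2)·(225/2) = 191/4.

47.75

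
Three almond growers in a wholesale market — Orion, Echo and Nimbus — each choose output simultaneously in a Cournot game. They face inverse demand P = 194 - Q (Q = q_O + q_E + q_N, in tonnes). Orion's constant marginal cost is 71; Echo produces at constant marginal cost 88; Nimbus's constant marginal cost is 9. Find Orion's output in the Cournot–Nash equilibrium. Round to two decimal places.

Orion's profit: π_O = (194 - Q)q_O - (71q_O). Setting ∂π_O/∂q_O = 0: 123 - 2q_O - (q_E + q_N) = 0.
Echo's first-order condition: 106 - 2q_E - (q_O + q_N) = 0.
Nimbus's profit: π_N = (194 - Q)q_N - (9q_N). Setting ∂π_N/∂q_N = 0: 185 - 2q_N - (q_O + q_E) = 0.
Adding the 3 conditions: 414 − 2Q − 2Q = 0, i.e. Q = 207/2.
Back-substituting: q_O = (123 − 207/2) = 39/2, q_E = (106 − 207/2) = 5/2, q_N = (185 − 207/2) = 163/2.

19.50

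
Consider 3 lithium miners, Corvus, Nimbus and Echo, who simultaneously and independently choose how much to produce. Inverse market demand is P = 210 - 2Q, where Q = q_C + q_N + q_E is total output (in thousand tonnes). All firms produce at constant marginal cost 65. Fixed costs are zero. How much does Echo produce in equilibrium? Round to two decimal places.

Each firm earns π_i = (210 - 2Q)q_i - 65q_i.
First-order condition (treating rivals' output as given): 145 - 4q_i - 2·Σ_{j≠i} q_j = 0.
With identical firms every q_j equals q_i, so Σ_{j≠i} q_j = 2q_i and 145 = 8q_i, giving q_i = 145/8.

18.13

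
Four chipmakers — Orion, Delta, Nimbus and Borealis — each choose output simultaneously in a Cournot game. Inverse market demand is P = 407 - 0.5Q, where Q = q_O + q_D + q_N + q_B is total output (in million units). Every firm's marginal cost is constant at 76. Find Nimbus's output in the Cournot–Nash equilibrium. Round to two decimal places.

A representative firm's profit is π_i = q_i(407 - 0.5Q) - 76q_i.
First-order condition (treating rivals' output as given): 331 - q_i - (1/2)·Σ_{j≠i} q_j = 0.
By symmetry each firm produces the same amount; substituting Σ_{j≠i} q_j = 3q_i yields q_i = 331/(5/2) = 662/5.

132.40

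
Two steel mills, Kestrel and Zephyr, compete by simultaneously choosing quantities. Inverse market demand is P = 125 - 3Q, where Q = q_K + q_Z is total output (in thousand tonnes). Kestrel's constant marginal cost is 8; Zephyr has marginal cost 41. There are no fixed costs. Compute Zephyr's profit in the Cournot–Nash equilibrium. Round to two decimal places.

96.33

Kestrel's profit: π_K = (125 - 3Q)q_K - (8q_K). Setting ∂π_K/∂q_K = 0: 117 - 6q_K - 3(q_Z) = 0.
Zephyr's first-order condition: 84 - 6q_Z - 3(q_K) = 0.
So q_K = (117 - 3q_Z)/6 and q_Z = (84 - 3q_K)/6.
Solving the pair: q_K = 50/3, q_Z = 17/3.
Price P = 125 - 3·(67/3) = 58.
Zephyr's profit: (58 - 41)·(17/3) = 289/3.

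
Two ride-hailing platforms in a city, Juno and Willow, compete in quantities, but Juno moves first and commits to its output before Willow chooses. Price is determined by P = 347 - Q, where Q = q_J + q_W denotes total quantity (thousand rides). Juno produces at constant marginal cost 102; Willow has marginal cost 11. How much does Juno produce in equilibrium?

The follower Willow best-responds to any q_J: π_W = (347 - Q)q_W - 11q_W.
Follower FOC: 336 - q_J - 2q_W = 0, so q_W(q_J) = (336 - q_J)/2.
The leader anticipates this reaction. Substituting into P = 347 - Q gives P = 179 - (1/2)q_J, so π_J = (179 - (1/2)q_J)q_J - 102q_J.
The leader's first-order condition 77 - q_J = 0 yields q_J = 77.
Then q_W = (336 - 77)/2 = 259/2.

77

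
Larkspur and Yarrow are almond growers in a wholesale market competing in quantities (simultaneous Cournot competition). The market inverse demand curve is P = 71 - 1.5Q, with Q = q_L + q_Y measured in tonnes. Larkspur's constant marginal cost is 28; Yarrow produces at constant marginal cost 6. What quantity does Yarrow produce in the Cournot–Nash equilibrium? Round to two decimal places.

Larkspur's profit: π_L = (71 - 1.5Q)q_L - (28q_L). Setting ∂π_L/∂q_L = 0: 43 - 3q_L - (3/2)(q_Y) = 0.
Yarrow's profit: π_Y = (71 - 1.5Q)q_Y - (6q_Y). Setting ∂π_Y/∂q_Y = 0: 65 - 3q_Y - (3/2)(q_L) = 0.
So q_L = (43 - (3/2)q_Y)/3 and q_Y = (65 - (3/2)q_L)/3.
Solving the pair: q_L = 14/3, q_Y = 58/3.

19.33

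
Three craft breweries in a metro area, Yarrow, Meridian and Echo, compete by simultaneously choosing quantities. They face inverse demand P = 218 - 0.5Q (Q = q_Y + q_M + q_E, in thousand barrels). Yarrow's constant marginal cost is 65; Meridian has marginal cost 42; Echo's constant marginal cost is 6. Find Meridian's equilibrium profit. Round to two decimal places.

3321.13

Yarrow's profit: π_Y = (218 - 0.5Q)q_Y - (65q_Y). Setting ∂π_Y/∂q_Y = 0: 153 - q_Y - (1/2)(q_M + q_E) = 0.
Meridian's first-order condition: 176 - q_M - (1/2)(q_Y + q_E) = 0.
Echo's first-order condition: 212 - q_E - (1/2)(q_Y + q_M) = 0.
Adding the 3 first-order conditions: 541 − 2Q = 0, so Q = 541/2.
Back-substituting: q_Y = (153 − 541/4)/(1/2) = 71/2, q_M = (176 − 541/4)/(1/2) = 163/2, q_E = (212 − 541/4)/(1/2) = 307/2.
Price P = 218 - (1/2)·(541/2) = 331/4.
Meridian's profit: (331/4 - 42)·(163/2) = 3321.1250.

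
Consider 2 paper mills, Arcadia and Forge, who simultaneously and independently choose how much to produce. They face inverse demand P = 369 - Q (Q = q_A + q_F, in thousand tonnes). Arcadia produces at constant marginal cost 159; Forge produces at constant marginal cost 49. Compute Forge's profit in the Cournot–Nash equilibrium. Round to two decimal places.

20544.44

Arcadia's profit: π_A = (369 - Q)q_A - (159q_A). Setting ∂π_A/∂q_A = 0: 210 - 2q_A - (q_F) = 0.
Forge's first-order condition: 320 - 2q_F - (q_A) = 0.
Rearranging gives the reaction functions q_A = (210 - q_F)/2 and q_F = (320 - q_A)/2.
Solving the pair: q_A = 100/3, q_F = 430/3.
Price P = 369 - 530/3 = 577/3.
Forge's profit: (577/3 - 49)·(430/3) = 20544.4444.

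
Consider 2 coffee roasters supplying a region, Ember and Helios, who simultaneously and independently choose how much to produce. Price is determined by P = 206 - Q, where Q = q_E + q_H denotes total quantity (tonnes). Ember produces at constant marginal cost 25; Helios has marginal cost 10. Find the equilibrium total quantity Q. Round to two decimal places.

Ember's profit: π_E = (206 - Q)q_E - (25q_E). Setting ∂π_E/∂q_E = 0: 181 - 2q_E - (q_H) = 0.
Helios's profit: π_H = (206 - Q)q_H - (10q_H). Setting ∂π_H/∂q_H = 0: 196 - 2q_H - (q_E) = 0.
So q_E = (181 - q_H)/2 and q_H = (196 - q_E)/2.
Solving the pair: q_E = 166/3, q_H = 211/3.
Total output Q = 166/3 + 211/3 = 377/3.

125.67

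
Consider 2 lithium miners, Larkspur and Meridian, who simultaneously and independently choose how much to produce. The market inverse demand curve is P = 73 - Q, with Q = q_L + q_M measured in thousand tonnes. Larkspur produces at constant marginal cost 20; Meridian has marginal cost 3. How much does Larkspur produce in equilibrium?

12

Larkspur's profit: π_L = (73 - Q)q_L - (20q_L). Setting ∂π_L/∂q_L = 0: 53 - 2q_L - (q_M) = 0.
Meridian's profit: π_M = (73 - Q)q_M - (3q_M). Setting ∂π_M/∂q_M = 0: 70 - 2q_M - (q_L) = 0.
So q_L = (53 - q_M)/2 and q_M = (70 - q_L)/2.
Solving the pair: q_L = 12, q_M = 29.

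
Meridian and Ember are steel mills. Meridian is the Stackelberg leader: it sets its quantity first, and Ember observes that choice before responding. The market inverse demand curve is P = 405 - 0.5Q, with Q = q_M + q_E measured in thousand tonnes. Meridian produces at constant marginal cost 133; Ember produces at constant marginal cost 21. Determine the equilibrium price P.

173

The follower Ember best-responds to any q_M: π_E = (405 - 0.5Q)q_E - 21q_E.
Setting the follower's marginal profit to zero, 384 - (1/2)q_M - q_E = 0, i.e. q_E = (384 - (1/2)q_M).
Meridian substitutes q_E(q_M) into its own profit: π_M = q_M(405 - (1/2)q_M - (384 - (1/2)q_M)/2) - 133q_M = (213 - (1/4)q_M)q_M - 133q_M.
Maximising: ∂π_M/∂q_M = 80 - (1/2)q_M = 0, giving q_M = 160.
Then q_E = (384 - (1/2)·160) = 304.
Total output Q = 464, so price P = 405 - (1/2)·464 = 173.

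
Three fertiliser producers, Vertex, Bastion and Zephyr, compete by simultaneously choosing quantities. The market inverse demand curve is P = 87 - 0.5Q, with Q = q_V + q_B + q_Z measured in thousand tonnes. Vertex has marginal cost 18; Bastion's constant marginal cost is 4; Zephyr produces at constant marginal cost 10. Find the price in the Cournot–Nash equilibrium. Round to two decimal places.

29.75

Vertex's profit: π_V = (87 - 0.5Q)q_V - (18q_V). Setting ∂π_V/∂q_V = 0: 69 - q_V - (1/2)(q_B + q_Z) = 0.
Bastion's first-order condition: 83 - q_B - (1/2)(q_V + q_Z) = 0.
Zephyr's first-order condition: 77 - q_Z - (1/2)(q_V + q_B) = 0.
Summing all 3 equations gives 229 − 2Q = 0, hence Q = 229/2.
Back-substituting: q_V = (69 − 229/4)/(1/2) = 47/2, q_B = (83 − 229/4)/(1/2) = 103/2, q_Z = (77 − 229/4)/(1/2) = 79/2.
Total output Q = 229/2, so price P = 87 - (1/2)·(229/2) = 119/4.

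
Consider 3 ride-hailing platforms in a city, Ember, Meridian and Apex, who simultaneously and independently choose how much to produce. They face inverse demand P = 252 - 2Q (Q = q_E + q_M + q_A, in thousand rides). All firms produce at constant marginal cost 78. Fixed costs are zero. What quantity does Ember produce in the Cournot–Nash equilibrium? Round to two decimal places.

A representative firm's profit is π_i = q_i(252 - 2Q) - 78q_i.
Setting ∂π_i/∂q_i = 0 with rivals' quantities fixed: 174 - 4q_i - 2·Σ_{j≠i} q_j = 0.
By symmetry each firm produces the same amount; substituting Σ_{j≠i} q_j = 2q_i yields q_i = 174/8 = 87/4.

21.75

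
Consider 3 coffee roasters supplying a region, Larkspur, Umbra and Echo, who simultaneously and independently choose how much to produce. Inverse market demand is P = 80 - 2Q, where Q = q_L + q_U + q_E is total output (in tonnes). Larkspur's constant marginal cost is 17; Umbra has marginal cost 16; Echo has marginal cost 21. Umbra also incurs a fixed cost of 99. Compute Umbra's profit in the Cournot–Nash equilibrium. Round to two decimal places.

54.13

Larkspur's profit: π_L = (80 - 2Q)q_L - (17q_L). Setting ∂π_L/∂q_L = 0: 63 - 4q_L - 2(q_U + q_E) = 0.
Umbra's profit: π_U = (80 - 2Q)q_U - (16q_U). Setting ∂π_U/∂q_U = 0: 64 - 4q_U - 2(q_L + q_E) = 0.
Echo's profit: π_E = (80 - 2Q)q_E - (21q_E). Setting ∂π_E/∂q_E = 0: 59 - 4q_E - 2(q_L + q_U) = 0.
Adding the 3 conditions: 186 − 4Q − 4Q = 0, i.e. Q = 93/4.
Back-substituting: q_L = (63 − 93/2)/2 = 33/4, q_U = (64 − 93/2)/2 = 35/4, q_E = (59 − 93/2)/2 = 25/4.
Price P = 80 - 2·(93/4) = 67/2.
Umbra's profit: (67/2 - 16)·(35/4) - 99 = 433/8.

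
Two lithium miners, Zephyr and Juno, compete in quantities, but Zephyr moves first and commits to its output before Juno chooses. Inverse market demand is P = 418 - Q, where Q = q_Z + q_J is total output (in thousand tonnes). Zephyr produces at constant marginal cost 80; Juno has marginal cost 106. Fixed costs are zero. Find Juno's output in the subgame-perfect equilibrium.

Solve by backward induction. Given q_Z, the follower Juno maximises π_J = (418 - q_Z - q_J)q_J - 106q_J.
Follower FOC: 312 - q_Z - 2q_J = 0, so q_J(q_Z) = (312 - q_Z)/2.
Zephyr substitutes q_J(q_Z) into its own profit: π_Z = q_Z(418 - q_Z - (312 - q_Z)/2) - 80q_Z = (262 - (1/2)q_Z)q_Z - 80q_Z.
Maximising: ∂π_Z/∂q_Z = 182 - q_Z = 0, giving q_Z = 182.
Then q_J = (312 - 182)/2 = 65.

65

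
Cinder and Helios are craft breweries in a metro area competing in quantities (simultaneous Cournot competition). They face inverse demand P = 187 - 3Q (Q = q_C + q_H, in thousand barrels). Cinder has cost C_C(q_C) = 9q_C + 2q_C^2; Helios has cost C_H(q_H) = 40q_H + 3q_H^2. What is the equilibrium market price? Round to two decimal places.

115.89

Cinder's profit: π_C = (187 - 3Q)q_C - (9q_C + 2q_C²). Setting ∂π_C/∂q_C = 0: 178 - 10q_C - 3(q_H) = 0.
Helios's first-order condition: 147 - 12q_H - 3(q_C) = 0.
Rearranging gives the reaction functions q_C = (178 - 3q_H)/10 and q_H = (147 - 3q_C)/12.
Substituting one into the other gives q_C = 565/37 and q_H = 312/37.
Total output Q = 877/37, so price P = 187 - 3·(877/37) = 115.8919.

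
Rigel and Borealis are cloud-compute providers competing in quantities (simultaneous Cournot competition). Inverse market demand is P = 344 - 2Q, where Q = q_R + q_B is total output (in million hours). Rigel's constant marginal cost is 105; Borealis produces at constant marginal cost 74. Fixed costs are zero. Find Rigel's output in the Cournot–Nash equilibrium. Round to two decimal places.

34.67

Rigel's profit: π_R = (344 - 2Q)q_R - (105q_R). Setting ∂π_R/∂q_R = 0: 239 - 4q_R - 2(q_B) = 0.
Borealis's first-order condition: 270 - 4q_B - 2(q_R) = 0.
So q_R = (239 - 2q_B)/4 and q_B = (270 - 2q_R)/4.
Substituting one into the other gives q_R = 104/3 and q_B = 301/6.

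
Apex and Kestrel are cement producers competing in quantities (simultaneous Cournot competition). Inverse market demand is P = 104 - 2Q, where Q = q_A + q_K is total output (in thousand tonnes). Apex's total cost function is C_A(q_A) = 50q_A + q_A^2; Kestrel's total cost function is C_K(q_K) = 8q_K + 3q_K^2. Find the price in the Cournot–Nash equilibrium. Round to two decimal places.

74.86

Apex's profit: π_A = (104 - 2Q)q_A - (50q_A + q_A²). Setting ∂π_A/∂q_A = 0: 54 - 6q_A - 2(q_K) = 0.
Kestrel's first-order condition: 96 - 10q_K - 2(q_A) = 0.
So q_A = (54 - 2q_K)/6 and q_K = (96 - 2q_A)/10.
Substituting one into the other gives q_A = 87/14 and q_K = 117/14.
Total output Q = 102/7, so price P = 104 - 2·(102/7) = 524/7.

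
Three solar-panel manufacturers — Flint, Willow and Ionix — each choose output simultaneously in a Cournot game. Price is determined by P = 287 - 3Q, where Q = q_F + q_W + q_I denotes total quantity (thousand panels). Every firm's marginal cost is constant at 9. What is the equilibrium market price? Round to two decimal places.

78.50

Each firm earns π_i = (287 - 3Q)q_i - 9q_i.
Setting ∂π_i/∂q_i = 0 with rivals' quantities fixed: 278 - 6q_i - 3·Σ_{j≠i} q_j = 0.
By symmetry each firm produces the same amount; substituting Σ_{j≠i} q_j = 2q_i yields q_i = 278/12 = 139/6.
Total output Q = 139/2, so price P = 287 - 3·(139/2) = 157/2.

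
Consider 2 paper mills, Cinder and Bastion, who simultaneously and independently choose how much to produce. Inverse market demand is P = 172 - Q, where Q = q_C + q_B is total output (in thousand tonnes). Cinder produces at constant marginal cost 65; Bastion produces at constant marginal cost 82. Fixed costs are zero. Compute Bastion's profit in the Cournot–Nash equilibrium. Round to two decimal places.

Cinder's profit: π_C = (172 - Q)q_C - (65q_C). Setting ∂π_C/∂q_C = 0: 107 - 2q_C - (q_B) = 0.
Bastion's first-order condition: 90 - 2q_B - (q_C) = 0.
Rearranging gives the reaction functions q_C = (107 - q_B)/2 and q_B = (90 - q_C)/2.
Substituting one into the other gives q_C = 124/3 and q_B = 73/3.
Price P = 172 - 197/3 = 319/3.
Bastion's profit: (319/3 - 82)·(73/3) = 592.1111.

592.11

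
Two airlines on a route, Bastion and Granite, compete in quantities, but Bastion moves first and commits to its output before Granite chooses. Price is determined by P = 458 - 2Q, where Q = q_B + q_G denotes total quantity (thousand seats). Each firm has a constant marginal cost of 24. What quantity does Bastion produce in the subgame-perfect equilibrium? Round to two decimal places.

108.50

The follower Granite best-responds to any q_B: π_G = (458 - 2Q)q_G - 24q_G.
Setting the follower's marginal profit to zero, 434 - 2q_B - 4q_G = 0, i.e. q_G = (434 - 2q_B)/4.
Bastion substitutes q_G(q_B) into its own profit: π_B = q_B(458 - 2q_B - (434 - 2q_B)/2) - 24q_B = (241 - q_B)q_B - 24q_B.
Maximising: ∂π_B/∂q_B = 217 - 2q_B = 0, giving q_B = 217/2.
Then q_G = (434 - 2·(217/2))/4 = 217/4.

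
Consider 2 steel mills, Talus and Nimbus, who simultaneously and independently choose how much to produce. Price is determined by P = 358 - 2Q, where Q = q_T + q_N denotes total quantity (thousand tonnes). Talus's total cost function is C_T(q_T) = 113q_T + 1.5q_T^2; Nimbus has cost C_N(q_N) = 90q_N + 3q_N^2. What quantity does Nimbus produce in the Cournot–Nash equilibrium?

Talus's profit: π_T = (358 - 2Q)q_T - (113q_T + (3/2)q_T²). Setting ∂π_T/∂q_T = 0: 245 - 7q_T - 2(q_N) = 0.
Nimbus's profit: π_N = (358 - 2Q)q_N - (90q_N + 3q_N²). Setting ∂π_N/∂q_N = 0: 268 - 10q_N - 2(q_T) = 0.
Rearranging gives the reaction functions q_T = (245 - 2q_N)/7 and q_N = (268 - 2q_T)/10.
Solving the pair: q_T = 29, q_N = 21.

21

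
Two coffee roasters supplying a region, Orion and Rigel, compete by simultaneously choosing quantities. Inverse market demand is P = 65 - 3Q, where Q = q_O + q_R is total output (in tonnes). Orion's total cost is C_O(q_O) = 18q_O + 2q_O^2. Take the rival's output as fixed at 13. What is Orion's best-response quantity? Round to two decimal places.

With the rival's output fixed at 13, Orion's profit is π_O = (65 - 3·13 - 3q_O)q_O - (18q_O + 2q_O²) = (26 - 3q_O)q_O - (18q_O + 2q_O²).
∂π_O/∂q_O = 8 - 10q_O = 0, so q_O = 4/5.

0.80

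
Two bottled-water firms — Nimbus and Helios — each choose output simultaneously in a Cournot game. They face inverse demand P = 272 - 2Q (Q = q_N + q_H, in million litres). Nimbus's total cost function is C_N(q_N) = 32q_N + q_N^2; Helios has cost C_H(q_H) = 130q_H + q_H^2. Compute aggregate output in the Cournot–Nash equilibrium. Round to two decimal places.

Nimbus's profit: π_N = (272 - 2Q)q_N - (32q_N + q_N²). Setting ∂π_N/∂q_N = 0: 240 - 6q_N - 2(q_H) = 0.
Helios's first-order condition: 142 - 6q_H - 2(q_N) = 0.
So q_N = (240 - 2q_H)/6 and q_H = (142 - 2q_N)/6.
Substituting one into the other gives q_N = 289/8 and q_H = 93/8.
Total output Q = 289/8 + 93/8 = 191/4.

47.75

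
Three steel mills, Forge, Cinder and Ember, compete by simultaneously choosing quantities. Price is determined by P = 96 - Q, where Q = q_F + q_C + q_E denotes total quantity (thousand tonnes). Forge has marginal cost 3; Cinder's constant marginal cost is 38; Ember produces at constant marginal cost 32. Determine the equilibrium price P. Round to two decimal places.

Forge's profit: π_F = (96 - Q)q_F - (3q_F). Setting ∂π_F/∂q_F = 0: 93 - 2q_F - (q_C + q_E) = 0.
Cinder's profit: π_C = (96 - Q)q_C - (38q_C). Setting ∂π_C/∂q_C = 0: 58 - 2q_C - (q_F + q_E) = 0.
Ember's first-order condition: 64 - 2q_E - (q_F + q_C) = 0.
Adding the 3 conditions: 215 − 2Q − 2Q = 0, i.e. Q = 215/4.
Back-substituting: q_F = (93 − 215/4) = 157/4, q_C = (58 − 215/4) = 17/4, q_E = (64 − 215/4) = 41/4.
Total output Q = 215/4, so price P = 96 - 215/4 = 169/4.

42.25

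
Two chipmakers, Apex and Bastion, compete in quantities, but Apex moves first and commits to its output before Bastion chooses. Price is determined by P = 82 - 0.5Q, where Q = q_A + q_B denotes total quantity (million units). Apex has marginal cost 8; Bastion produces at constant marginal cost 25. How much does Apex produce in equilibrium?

Solve by backward induction. Given q_A, the follower Bastion maximises π_B = (82 - (1/2)q_A - (1/2)q_B)q_B - 25q_B.
∂π_B/∂q_B = 57 - (1/2)q_A - q_B = 0 gives the reaction function q_B = (57 - (1/2)q_A).
The leader anticipates this reaction. Substituting into P = 82 - 0.5Q gives P = 107/2 - (1/4)q_A, so π_A = (107/2 - (1/4)q_A)q_A - 8q_A.
Leader FOC: 91/2 - (1/2)q_A = 0, so q_A = 91.
Then q_B = (57 - (1/2)·91) = 23/2.

91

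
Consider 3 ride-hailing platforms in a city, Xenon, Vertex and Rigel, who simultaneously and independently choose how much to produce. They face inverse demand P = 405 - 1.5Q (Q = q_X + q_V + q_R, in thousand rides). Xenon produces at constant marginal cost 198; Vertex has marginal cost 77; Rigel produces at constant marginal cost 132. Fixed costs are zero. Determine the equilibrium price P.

203

Xenon's profit: π_X = (405 - 1.5Q)q_X - (198q_X). Setting ∂π_X/∂q_X = 0: 207 - 3q_X - (3/2)(q_V + q_R) = 0.
Vertex's profit: π_V = (405 - 1.5Q)q_V - (77q_V). Setting ∂π_V/∂q_V = 0: 328 - 3q_V - (3/2)(q_X + q_R) = 0.
Rigel's first-order condition: 273 - 3q_R - (3/2)(q_X + q_V) = 0.
Summing all 3 equations gives 808 − 6Q = 0, hence Q = 404/3.
Back-substituting: q_X = (207 − 202)/(3/2) = 10/3, q_V = (328 − 202)/(3/2) = 84, q_R = (273 − 202)/(3/2) = 142/3.
Total output Q = 404/3, so price P = 405 - (3/2)·(404/3) = 203.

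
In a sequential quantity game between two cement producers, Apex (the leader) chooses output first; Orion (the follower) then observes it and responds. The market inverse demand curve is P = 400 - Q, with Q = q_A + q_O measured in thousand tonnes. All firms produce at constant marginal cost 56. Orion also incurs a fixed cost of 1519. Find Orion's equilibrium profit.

Solve by backward induction. Given q_A, the follower Orion maximises π_O = (400 - q_A - q_O)q_O - 56q_O.
Follower FOC: 344 - q_A - 2q_O = 0, so q_O(q_A) = (344 - q_A)/2.
Apex substitutes q_O(q_A) into its own profit: π_A = q_A(400 - q_A - (344 - q_A)/2) - 56q_A = (228 - (1/2)q_A)q_A - 56q_A.
Leader FOC: 172 - q_A = 0, so q_A = 172.
Then q_O = (344 - 172)/2 = 86.
Price P = 400 - 258 = 142.
Orion's profit: (142 - 56)·86 - 1519 = 5877.

5877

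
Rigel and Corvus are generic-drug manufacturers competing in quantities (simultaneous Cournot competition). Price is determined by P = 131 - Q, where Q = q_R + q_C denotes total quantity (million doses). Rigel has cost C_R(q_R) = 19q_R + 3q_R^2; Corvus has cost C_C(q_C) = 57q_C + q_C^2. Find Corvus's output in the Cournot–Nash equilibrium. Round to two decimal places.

Rigel's profit: π_R = (131 - Q)q_R - (19q_R + 3q_R²). Setting ∂π_R/∂q_R = 0: 112 - 8q_R - (q_C) = 0.
Corvus's first-order condition: 74 - 4q_C - (q_R) = 0.
Best responses: q_R = (112 - q_C)/8, q_C = (74 - q_R)/4.
Substituting one into the other gives q_R = 374/31 and q_C = 480/31.

15.48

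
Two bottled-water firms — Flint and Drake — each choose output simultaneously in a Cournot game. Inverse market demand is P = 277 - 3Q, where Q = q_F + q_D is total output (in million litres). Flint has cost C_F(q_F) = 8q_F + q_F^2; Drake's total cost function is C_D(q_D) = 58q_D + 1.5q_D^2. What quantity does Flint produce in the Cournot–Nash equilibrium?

Flint's profit: π_F = (277 - 3Q)q_F - (8q_F + q_F²). Setting ∂π_F/∂q_F = 0: 269 - 8q_F - 3(q_D) = 0.
Drake's profit: π_D = (277 - 3Q)q_D - (58q_D + (3/2)q_D²). Setting ∂π_D/∂q_D = 0: 219 - 9q_D - 3(q_F) = 0.
Rearranging gives the reaction functions q_F = (269 - 3q_D)/8 and q_D = (219 - 3q_F)/9.
Solving the pair: q_F = 28, q_D = 15.

28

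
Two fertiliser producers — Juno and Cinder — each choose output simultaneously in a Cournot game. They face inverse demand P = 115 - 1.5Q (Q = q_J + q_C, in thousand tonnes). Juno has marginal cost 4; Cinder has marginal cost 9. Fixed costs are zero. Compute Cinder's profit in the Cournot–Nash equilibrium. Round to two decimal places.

Juno's profit: π_J = (115 - 1.5Q)q_J - (4q_J). Setting ∂π_J/∂q_J = 0: 111 - 3q_J - (3/2)(q_C) = 0.
Cinder's profit: π_C = (115 - 1.5Q)q_C - (9q_C). Setting ∂π_C/∂q_C = 0: 106 - 3q_C - (3/2)(q_J) = 0.
Best responses: q_J = (111 - (3/2)q_C)/3, q_C = (106 - (3/2)q_J)/3.
Substituting one into the other gives q_J = 232/9 and q_C = 202/9.
Price P = 115 - (3/2)·(434/9) = 128/3.
Cinder's profit: (128/3 - 9)·(202/9) = 755.6296.

755.63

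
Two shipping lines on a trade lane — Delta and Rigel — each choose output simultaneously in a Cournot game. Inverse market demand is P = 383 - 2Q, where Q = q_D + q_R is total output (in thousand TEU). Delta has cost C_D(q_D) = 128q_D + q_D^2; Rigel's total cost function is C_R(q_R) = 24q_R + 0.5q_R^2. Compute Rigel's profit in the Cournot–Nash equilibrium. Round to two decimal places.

9995.33

Delta's profit: π_D = (383 - 2Q)q_D - (128q_D + q_D²). Setting ∂π_D/∂q_D = 0: 255 - 6q_D - 2(q_R) = 0.
Rigel's profit: π_R = (383 - 2Q)q_R - (24q_R + (1/2)q_R²). Setting ∂π_R/∂q_R = 0: 359 - 5q_R - 2(q_D) = 0.
Rearranging gives the reaction functions q_D = (255 - 2q_R)/6 and q_R = (359 - 2q_D)/5.
Substituting one into the other gives q_D = 557/26 and q_R = 822/13.
Price P = 383 - 2·84.6538 = 213.6923.
Rigel's profit: 213.6923·(822/13) - 24·(822/13) - (1/2)(822/13)² = 9995.3254.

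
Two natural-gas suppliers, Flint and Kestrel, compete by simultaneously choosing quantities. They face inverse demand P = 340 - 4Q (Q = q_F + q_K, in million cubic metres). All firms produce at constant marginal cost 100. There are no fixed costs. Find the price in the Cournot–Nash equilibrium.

Each firm earns π_i = (340 - 4Q)q_i - 100q_i.
Setting ∂π_i/∂q_i = 0 with rivals' quantities fixed: 240 - 8q_i - 4q_j = 0.
By symmetry each firm produces the same amount; substituting q_j = q_i yields q_i = 240/12 = 20.
Total output Q = 40, so price P = 340 - 4·40 = 180.

180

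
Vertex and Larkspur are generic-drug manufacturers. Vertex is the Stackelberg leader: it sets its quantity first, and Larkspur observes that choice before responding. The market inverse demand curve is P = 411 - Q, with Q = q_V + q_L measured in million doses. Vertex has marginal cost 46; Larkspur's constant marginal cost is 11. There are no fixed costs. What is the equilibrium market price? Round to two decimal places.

The follower Larkspur best-responds to any q_V: π_L = (411 - Q)q_L - 11q_L.
∂π_L/∂q_L = 400 - q_V - 2q_L = 0 gives the reaction function q_L = (400 - q_V)/2.
Vertex substitutes q_L(q_V) into its own profit: π_V = q_V(411 - q_V - (400 - q_V)/2) - 46q_V = (211 - (1/2)q_V)q_V - 46q_V.
Leader FOC: 165 - q_V = 0, so q_V = 165.
Then q_L = (400 - 165)/2 = 235/2.
Total output Q = 565/2, so price P = 411 - 565/2 = 257/2.

128.50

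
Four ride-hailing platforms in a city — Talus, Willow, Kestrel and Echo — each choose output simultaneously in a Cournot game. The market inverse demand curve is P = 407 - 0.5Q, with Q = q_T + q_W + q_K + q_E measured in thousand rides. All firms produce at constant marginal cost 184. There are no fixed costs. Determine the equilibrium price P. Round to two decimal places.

Each firm earns π_i = (407 - 0.5Q)q_i - 184q_i.
Setting ∂π_i/∂q_i = 0 with rivals' quantities fixed: 223 - q_i - (1/2)·Σ_{j≠i} q_j = 0.
With identical firms every q_j equals q_i, so Σ_{j≠i} q_j = 3q_i and 223 = (5/2)q_i, giving q_i = 446/5.
Total output Q = 1784/5, so price P = 407 - (1/2)·(1784/5) = 1143/5.

228.60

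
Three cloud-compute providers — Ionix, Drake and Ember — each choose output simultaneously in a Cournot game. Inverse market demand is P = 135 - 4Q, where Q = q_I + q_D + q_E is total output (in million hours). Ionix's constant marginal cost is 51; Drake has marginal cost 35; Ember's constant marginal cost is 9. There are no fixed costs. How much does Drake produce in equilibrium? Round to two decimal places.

Ionix's profit: π_I = (135 - 4Q)q_I - (51q_I). Setting ∂π_I/∂q_I = 0: 84 - 8q_I - 4(q_D + q_E) = 0.
Drake's profit: π_D = (135 - 4Q)q_D - (35q_D). Setting ∂π_D/∂q_D = 0: 100 - 8q_D - 4(q_I + q_E) = 0.
Ember's profit: π_E = (135 - 4Q)q_E - (9q_E). Setting ∂π_E/∂q_E = 0: 126 - 8q_E - 4(q_I + q_D) = 0.
Adding the 3 conditions: 310 − 8Q − 8Q = 0, i.e. Q = 155/8.
Back-substituting: q_I = (84 − 155/2)/4 = 13/8, q_D = (100 − 155/2)/4 = 45/8, q_E = (126 − 155/2)/4 = 97/8.

5.63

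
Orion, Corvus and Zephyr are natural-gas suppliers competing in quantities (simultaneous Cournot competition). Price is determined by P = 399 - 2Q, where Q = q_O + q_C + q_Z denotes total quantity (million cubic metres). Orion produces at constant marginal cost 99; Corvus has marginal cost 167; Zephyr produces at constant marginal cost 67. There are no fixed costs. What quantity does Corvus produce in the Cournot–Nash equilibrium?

8

Orion's profit: π_O = (399 - 2Q)q_O - (99q_O). Setting ∂π_O/∂q_O = 0: 300 - 4q_O - 2(q_C + q_Z) = 0.
Corvus's profit: π_C = (399 - 2Q)q_C - (167q_C). Setting ∂π_C/∂q_C = 0: 232 - 4q_C - 2(q_O + q_Z) = 0.
Zephyr's first-order condition: 332 - 4q_Z - 2(q_O + q_C) = 0.
Adding the 3 conditions: 864 − 4Q − 4Q = 0, i.e. Q = 108.
Back-substituting: q_O = (300 − 216)/2 = 42, q_C = (232 − 216)/2 = 8, q_Z = (332 − 216)/2 = 58.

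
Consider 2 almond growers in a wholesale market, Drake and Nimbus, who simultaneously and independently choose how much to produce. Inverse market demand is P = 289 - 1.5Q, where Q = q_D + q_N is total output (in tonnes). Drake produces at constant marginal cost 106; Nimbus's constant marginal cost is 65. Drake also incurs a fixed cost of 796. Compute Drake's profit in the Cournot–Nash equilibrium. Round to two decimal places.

697.63

Drake's profit: π_D = (289 - 1.5Q)q_D - (106q_D). Setting ∂π_D/∂q_D = 0: 183 - 3q_D - (3/2)(q_N) = 0.
Nimbus's first-order condition: 224 - 3q_N - (3/2)(q_D) = 0.
Best responses: q_D = (183 - (3/2)q_N)/3, q_N = (224 - (3/2)q_D)/3.
Substituting one into the other gives q_D = 284/9 and q_N = 530/9.
Price P = 289 - (3/2)·(814/9) = 460/3.
Drake's profit: (460/3 - 106)·(284/9) - 796 = 697.6296.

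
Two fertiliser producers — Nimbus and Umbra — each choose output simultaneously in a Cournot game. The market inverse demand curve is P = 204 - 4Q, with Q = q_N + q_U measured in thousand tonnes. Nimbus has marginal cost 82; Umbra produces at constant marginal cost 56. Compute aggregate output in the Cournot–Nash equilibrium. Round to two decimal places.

Nimbus's profit: π_N = (204 - 4Q)q_N - (82q_N). Setting ∂π_N/∂q_N = 0: 122 - 8q_N - 4(q_U) = 0.
Umbra's first-order condition: 148 - 8q_U - 4(q_N) = 0.
Best responses: q_N = (122 - 4q_U)/8, q_U = (148 - 4q_N)/8.
Solving the pair: q_N = 8, q_U = 29/2.
Total output Q = 8 + 29/2 = 45/2.

22.50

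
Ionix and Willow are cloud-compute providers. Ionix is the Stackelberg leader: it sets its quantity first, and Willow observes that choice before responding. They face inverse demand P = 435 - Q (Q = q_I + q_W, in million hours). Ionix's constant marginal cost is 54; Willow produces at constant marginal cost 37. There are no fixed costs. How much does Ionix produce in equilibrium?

182

Solve by backward induction. Given q_I, the follower Willow maximises π_W = (435 - q_I - q_W)q_W - 37q_W.
Follower FOC: 398 - q_I - 2q_W = 0, so q_W(q_I) = (398 - q_I)/2.
Ionix substitutes q_W(q_I) into its own profit: π_I = q_I(435 - q_I - (398 - q_I)/2) - 54q_I = (236 - (1/2)q_I)q_I - 54q_I.
The leader's first-order condition 182 - q_I = 0 yields q_I = 182.
Then q_W = (398 - 182)/2 = 108.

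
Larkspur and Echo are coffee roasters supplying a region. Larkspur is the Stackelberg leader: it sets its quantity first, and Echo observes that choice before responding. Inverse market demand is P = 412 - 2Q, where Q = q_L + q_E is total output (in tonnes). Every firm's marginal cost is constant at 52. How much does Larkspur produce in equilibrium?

The follower Echo best-responds to any q_L: π_E = (412 - 2Q)q_E - 52q_E.
∂π_E/∂q_E = 360 - 2q_L - 4q_E = 0 gives the reaction function q_E = (360 - 2q_L)/4.
The leader anticipates this reaction. Substituting into P = 412 - 2Q gives P = 232 - q_L, so π_L = (232 - q_L)q_L - 52q_L.
The leader's first-order condition 180 - 2q_L = 0 yields q_L = 90.
Then q_E = (360 - 2·90)/4 = 45.

90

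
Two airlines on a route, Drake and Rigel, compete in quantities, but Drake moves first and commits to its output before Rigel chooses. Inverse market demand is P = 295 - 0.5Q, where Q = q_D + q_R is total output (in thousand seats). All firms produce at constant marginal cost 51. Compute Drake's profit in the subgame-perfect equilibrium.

The follower Rigel best-responds to any q_D: π_R = (295 - 0.5Q)q_R - 51q_R.
Setting the follower's marginal profit to zero, 244 - (1/2)q_D - q_R = 0, i.e. q_R = (244 - (1/2)q_D).
The leader anticipates this reaction. Substituting into P = 295 - 0.5Q gives P = 173 - (1/4)q_D, so π_D = (173 - (1/4)q_D)q_D - 51q_D.
The leader's first-order condition 122 - (1/2)q_D = 0 yields q_D = 244.
Then q_R = (244 - (1/2)·244) = 122.
Price P = 295 - (1/2)·366 = 112.
Drake's profit: (112 - 51)·244 = 14884.

14884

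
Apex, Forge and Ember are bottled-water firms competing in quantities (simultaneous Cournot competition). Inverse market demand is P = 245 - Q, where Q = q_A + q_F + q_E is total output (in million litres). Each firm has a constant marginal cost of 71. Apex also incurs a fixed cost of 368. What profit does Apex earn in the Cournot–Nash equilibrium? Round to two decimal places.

1524.25

A representative firm's profit is π_i = q_i(245 - Q) - 71q_i.
Setting ∂π_i/∂q_i = 0 with rivals' quantities fixed: 174 - 2q_i - Σ_{j≠i} q_j = 0.
With identical firms every q_j equals q_i, so Σ_{j≠i} q_j = 2q_i and 174 = 4q_i, giving q_i = 87/2.
Price P = 245 - 261/2 = 229/2.
Apex's profit: (229/2 - 71)·(87/2) - 368 = 1524.2500.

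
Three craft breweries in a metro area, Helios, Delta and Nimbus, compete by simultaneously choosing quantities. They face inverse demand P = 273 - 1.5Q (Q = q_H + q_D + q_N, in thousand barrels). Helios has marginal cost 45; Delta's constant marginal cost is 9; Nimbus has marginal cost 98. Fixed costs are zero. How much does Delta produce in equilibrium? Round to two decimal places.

Helios's profit: π_H = (273 - 1.5Q)q_H - (45q_H). Setting ∂π_H/∂q_H = 0: 228 - 3q_H - (3/2)(q_D + q_N) = 0.
Delta's profit: π_D = (273 - 1.5Q)q_D - (9q_D). Setting ∂π_D/∂q_D = 0: 264 - 3q_D - (3/2)(q_H + q_N) = 0.
Nimbus's profit: π_N = (273 - 1.5Q)q_N - (98q_N). Setting ∂π_N/∂q_N = 0: 175 - 3q_N - (3/2)(q_H + q_D) = 0.
Adding the 3 conditions: 667 − 3Q − 3Q = 0, i.e. Q = 667/6.
Back-substituting: q_H = (228 − 667/4)/(3/2) = 245/6, q_D = (264 − 667/4)/(3/2) = 389/6, q_N = (175 − 667/4)/(3/2) = 11/2.

64.83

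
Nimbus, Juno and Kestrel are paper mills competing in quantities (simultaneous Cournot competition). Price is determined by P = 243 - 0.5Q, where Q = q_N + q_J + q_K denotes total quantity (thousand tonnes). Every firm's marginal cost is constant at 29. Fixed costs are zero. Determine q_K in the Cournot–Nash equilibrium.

107

Each firm earns π_i = (243 - 0.5Q)q_i - 29q_i.
Setting ∂π_i/∂q_i = 0 with rivals' quantities fixed: 214 - q_i - (1/2)·Σ_{j≠i} q_j = 0.
By symmetry each firm produces the same amount; substituting Σ_{j≠i} q_j = 2q_i yields q_i = 214/2 = 107.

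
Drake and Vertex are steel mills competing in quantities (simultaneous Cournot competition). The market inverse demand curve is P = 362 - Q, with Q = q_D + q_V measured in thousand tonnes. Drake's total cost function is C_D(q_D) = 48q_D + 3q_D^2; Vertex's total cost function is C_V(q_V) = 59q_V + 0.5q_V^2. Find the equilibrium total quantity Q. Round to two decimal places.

119.52

Drake's profit: π_D = (362 - Q)q_D - (48q_D + 3q_D²). Setting ∂π_D/∂q_D = 0: 314 - 8q_D - (q_V) = 0.
Vertex's profit: π_V = (362 - Q)q_V - (59q_V + (1/2)q_V²). Setting ∂π_V/∂q_V = 0: 303 - 3q_V - (q_D) = 0.
Rearranging gives the reaction functions q_D = (314 - q_V)/8 and q_V = (303 - q_D)/3.
Solving the pair: q_D = 639/23, q_V = 91.7391.
Total output Q = 639/23 + 91.7391 = 119.5217.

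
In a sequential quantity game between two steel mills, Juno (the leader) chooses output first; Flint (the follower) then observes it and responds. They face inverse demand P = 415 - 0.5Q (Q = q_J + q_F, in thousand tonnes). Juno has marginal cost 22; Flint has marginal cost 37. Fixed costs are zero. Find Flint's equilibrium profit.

Solve by backward induction. Given q_J, the follower Flint maximises π_F = (415 - (1/2)q_J - (1/2)q_F)q_F - 37q_F.
Setting the follower's marginal profit to zero, 378 - (1/2)q_J - q_F = 0, i.e. q_F = (378 - (1/2)q_J).
Juno substitutes q_F(q_J) into its own profit: π_J = q_J(415 - (1/2)q_J - (378 - (1/2)q_J)/2) - 22q_J = (226 - (1/4)q_J)q_J - 22q_J.
Leader FOC: 204 - (1/2)q_J = 0, so q_J = 408.
Then q_F = (378 - (1/2)·408) = 174.
Price P = 415 - (1/2)·582 = 124.
Flint's profit: (124 - 37)·174 = 15138.

15138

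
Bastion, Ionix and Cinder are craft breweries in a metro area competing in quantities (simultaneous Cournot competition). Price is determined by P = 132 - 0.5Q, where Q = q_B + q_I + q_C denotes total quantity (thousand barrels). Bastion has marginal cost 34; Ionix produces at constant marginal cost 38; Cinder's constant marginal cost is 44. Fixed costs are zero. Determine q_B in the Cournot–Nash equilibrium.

Bastion's profit: π_B = (132 - 0.5Q)q_B - (34q_B). Setting ∂π_B/∂q_B = 0: 98 - q_B - (1/2)(q_I + q_C) = 0.
Ionix's first-order condition: 94 - q_I - (1/2)(q_B + q_C) = 0.
Cinder's first-order condition: 88 - q_C - (1/2)(q_B + q_I) = 0.
Summing all 3 equations gives 280 − 2Q = 0, hence Q = 140.
Back-substituting: q_B = (98 − 70)/(1/2) = 56, q_I = (94 − 70)/(1/2) = 48, q_C = (88 − 70)/(1/2) = 36.

56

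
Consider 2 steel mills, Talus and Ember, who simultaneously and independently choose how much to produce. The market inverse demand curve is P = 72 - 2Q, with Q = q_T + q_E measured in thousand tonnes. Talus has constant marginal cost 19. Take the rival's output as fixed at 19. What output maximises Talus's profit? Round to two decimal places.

3.75

With the rival's output fixed at 19, Talus's profit is π_T = (72 - 2·19 - 2q_T)q_T - (19q_T) = (34 - 2q_T)q_T - (19q_T).
∂π_T/∂q_T = 15 - 4q_T = 0, so q_T = 15/4.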